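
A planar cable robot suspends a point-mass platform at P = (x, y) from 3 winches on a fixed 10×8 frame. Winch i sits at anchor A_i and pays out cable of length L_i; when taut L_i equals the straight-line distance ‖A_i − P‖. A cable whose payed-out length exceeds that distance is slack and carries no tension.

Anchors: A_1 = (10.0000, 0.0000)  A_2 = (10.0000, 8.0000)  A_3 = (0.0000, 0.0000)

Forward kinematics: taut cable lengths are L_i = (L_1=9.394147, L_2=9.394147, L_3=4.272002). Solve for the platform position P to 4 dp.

circle eqns → linear via eq_j − eq_1; set q_j = A_j·A_j − L_j²
q_1 = 100.0000+0.0000−88.2500 = 11.7500
0.0000·x − 16.0000·y = q_1−q_2 = -64.0000
20.0000·x + 0.0000·y = q_1−q_3 = 30.0000
solve first two rows → x=1.5000, y=4.0000

(1.5000, 4.0000)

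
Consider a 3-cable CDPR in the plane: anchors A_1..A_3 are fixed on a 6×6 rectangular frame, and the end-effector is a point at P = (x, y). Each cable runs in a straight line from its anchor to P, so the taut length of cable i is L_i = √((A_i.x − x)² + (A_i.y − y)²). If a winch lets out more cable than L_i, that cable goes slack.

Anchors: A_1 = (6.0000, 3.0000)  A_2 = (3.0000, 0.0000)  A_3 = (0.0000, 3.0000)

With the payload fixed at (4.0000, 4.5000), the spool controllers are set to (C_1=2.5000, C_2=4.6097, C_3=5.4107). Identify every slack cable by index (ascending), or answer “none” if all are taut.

i=1: geometric 2.5000 vs commanded 2.5000 ⇒ taut
i=2: geometric 4.6098 vs commanded 4.6097 ⇒ taut
i=3: geometric 4.2720 vs commanded 5.4107 ⇒ slack

3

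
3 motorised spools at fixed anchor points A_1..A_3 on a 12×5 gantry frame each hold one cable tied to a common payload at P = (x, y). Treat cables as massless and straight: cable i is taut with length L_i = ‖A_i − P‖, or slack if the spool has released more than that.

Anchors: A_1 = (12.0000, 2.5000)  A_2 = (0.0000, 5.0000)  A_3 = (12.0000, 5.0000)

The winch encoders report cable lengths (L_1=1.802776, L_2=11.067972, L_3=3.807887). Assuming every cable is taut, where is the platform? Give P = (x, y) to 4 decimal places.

(10.5000, 1.5000)

expand ‖A_i−P‖²=L_i² and subtract eq 1 (k_i ≔ ‖A_i‖²−L_i²)
k_1 = 144.0000+6.2500−3.2500 = 147.0000
eq1−eq2 → [24.0000  -5.0000]·P = 244.5000
eq1−eq3 → [0.0000  -5.0000]·P = -7.5000
2×2 solve → P = (10.5000, 1.5000)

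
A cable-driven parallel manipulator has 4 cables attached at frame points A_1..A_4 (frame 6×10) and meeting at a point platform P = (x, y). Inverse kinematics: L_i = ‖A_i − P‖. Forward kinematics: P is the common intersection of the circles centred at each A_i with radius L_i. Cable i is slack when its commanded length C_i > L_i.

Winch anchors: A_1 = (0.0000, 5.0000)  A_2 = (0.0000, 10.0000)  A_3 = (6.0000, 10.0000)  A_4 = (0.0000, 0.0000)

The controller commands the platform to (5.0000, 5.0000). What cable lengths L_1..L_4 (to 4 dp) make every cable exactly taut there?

cable 1: Δx=-5.0000, Δy=0.0000; L_1 = √(Δx²+Δy²) = 5.0000
cable 2: Δx=-5.0000, Δy=5.0000; L_2 = √(Δx²+Δy²) = 7.0711
cable 3: Δx=1.0000, Δy=5.0000; L_3 = √(Δx²+Δy²) = 5.0990
cable 4: Δx=-5.0000, Δy=-5.0000; L_4 = √(Δx²+Δy²) = 7.0711

(5.0000, 7.0711, 5.0990, 7.0711)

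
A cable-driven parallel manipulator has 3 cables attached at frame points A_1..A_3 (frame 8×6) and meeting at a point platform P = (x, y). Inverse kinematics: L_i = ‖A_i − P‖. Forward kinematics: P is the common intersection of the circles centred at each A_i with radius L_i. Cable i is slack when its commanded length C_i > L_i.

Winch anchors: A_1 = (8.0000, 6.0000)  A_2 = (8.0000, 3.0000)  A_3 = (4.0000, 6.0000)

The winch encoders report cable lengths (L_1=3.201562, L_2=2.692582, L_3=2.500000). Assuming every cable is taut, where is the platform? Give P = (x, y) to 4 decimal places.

(5.5000, 4.0000)

expand ‖A_i−P‖²=L_i² and subtract eq 1 (k_i ≔ ‖A_i‖²−L_i²)
k_1 = 64.0000+36.0000−10.2500 = 89.7500
eq1−eq2 → [0.0000  6.0000]·P = 24.0000
eq1−eq3 → [8.0000  0.0000]·P = 44.0000
2×2 solve → P = (5.5000, 4.0000)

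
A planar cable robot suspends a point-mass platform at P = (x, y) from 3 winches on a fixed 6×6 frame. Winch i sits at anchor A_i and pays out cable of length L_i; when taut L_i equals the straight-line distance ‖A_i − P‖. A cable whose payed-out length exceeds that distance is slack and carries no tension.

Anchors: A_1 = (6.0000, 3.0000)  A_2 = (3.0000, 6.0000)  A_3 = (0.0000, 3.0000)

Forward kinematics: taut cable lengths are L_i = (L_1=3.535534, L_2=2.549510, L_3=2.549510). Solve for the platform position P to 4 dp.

(2.5000, 3.5000)

expand ‖A_i−P‖²=L_i² and subtract eq 1 (c_i ≔ ‖A_i‖²−L_i²)
c_1 = 36.0000+9.0000−12.5000 = 32.5000
eq1−eq2 → [6.0000  -6.0000]·P = -6.0000
eq1−eq3 → [12.0000  0.0000]·P = 30.0000
2×2 solve → P = (2.5000, 3.5000)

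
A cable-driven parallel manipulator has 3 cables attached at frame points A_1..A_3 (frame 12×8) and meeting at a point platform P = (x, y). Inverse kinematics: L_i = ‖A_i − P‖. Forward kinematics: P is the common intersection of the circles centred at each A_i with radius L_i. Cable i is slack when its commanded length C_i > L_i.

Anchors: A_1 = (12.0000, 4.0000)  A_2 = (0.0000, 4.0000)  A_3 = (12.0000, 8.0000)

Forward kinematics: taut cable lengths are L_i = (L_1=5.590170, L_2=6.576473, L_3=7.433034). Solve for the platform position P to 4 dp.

circle eqns → linear via eq_j − eq_1; set q_j = A_j·A_j − L_j²
q_1 = 144.0000+16.0000−31.2500 = 128.7500
24.0000·x + 0.0000·y = q_1−q_2 = 156.0000
0.0000·x − 8.0000·y = q_1−q_3 = -24.0000
solve first two rows → x=6.5000, y=3.0000

(6.5000, 3.0000)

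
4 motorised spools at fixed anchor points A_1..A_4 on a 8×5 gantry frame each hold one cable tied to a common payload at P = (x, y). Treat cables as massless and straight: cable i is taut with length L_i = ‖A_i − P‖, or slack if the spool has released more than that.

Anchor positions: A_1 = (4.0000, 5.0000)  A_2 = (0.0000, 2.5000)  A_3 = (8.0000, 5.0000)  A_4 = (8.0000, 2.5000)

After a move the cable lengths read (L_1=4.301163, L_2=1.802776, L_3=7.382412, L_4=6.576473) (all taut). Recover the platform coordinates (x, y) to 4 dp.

circle eqns → linear via eq_j − eq_1; set k_j = A_j·A_j − L_j²
k_1 = 16.0000+25.0000−18.5000 = 22.5000
8.0000·x + 5.0000·y = k_1−k_2 = 19.5000
-8.0000·x + 0.0000·y = k_1−k_3 = -12.0000
-8.0000·x + 5.0000·y = k_1−k_4 = -4.5000
solve first two rows → x=1.5000, y=1.5000
check cable 4: ‖A_4−P‖² = 43.2500 ≈ L_4² = 43.2500 ✓

(1.5000, 1.5000)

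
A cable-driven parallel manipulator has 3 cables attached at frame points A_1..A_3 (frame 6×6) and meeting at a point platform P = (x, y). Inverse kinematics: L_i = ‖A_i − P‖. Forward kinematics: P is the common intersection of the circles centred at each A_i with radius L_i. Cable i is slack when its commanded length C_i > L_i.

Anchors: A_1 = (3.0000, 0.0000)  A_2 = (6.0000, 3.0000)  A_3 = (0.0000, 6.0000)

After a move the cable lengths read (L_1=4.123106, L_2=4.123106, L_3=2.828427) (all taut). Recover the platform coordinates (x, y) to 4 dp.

(2.0000, 4.0000)

each cable: (A_i−P)·(A_i−P) = L_i²; let k_i = ‖A_i‖²−L_i²
k_1 = 9.0000+0.0000−17.0000 = -8.0000
row 1: -6.0000x − 6.0000y = -36.0000  (k_2=28.0000)
row 2: 6.0000x − 12.0000y = -36.0000  (k_3=28.0000)
Cramer on rows 1–2 → x = 2.0000, y = 4.0000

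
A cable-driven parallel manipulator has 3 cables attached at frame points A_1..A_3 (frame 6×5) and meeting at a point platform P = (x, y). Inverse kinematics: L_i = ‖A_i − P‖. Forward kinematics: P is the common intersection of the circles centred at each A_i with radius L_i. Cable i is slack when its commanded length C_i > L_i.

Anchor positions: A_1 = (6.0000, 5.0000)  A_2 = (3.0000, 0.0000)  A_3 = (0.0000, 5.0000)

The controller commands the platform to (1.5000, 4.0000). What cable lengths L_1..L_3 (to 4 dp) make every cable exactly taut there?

cable 1: Δx=4.5000, Δy=1.0000; L_1 = √(Δx²+Δy²) = 4.6098
cable 2: Δx=1.5000, Δy=-4.0000; L_2 = √(Δx²+Δy²) = 4.2720
cable 3: Δx=-1.5000, Δy=1.0000; L_3 = √(Δx²+Δy²) = 1.8028

(4.6098, 4.2720, 1.8028)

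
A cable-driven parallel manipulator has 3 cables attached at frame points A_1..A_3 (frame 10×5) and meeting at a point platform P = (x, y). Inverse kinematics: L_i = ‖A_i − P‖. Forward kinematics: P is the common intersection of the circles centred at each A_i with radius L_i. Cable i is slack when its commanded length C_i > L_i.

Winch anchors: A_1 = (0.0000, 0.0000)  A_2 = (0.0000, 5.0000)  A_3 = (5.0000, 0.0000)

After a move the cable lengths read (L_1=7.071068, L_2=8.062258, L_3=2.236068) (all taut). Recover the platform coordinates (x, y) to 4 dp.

circle eqns → linear via eq_j − eq_1; set k_j = A_j·A_j − L_j²
k_1 = 0.0000+0.0000−50.0000 = -50.0000
0.0000·x − 10.0000·y = k_1−k_2 = -10.0000
-10.0000·x + 0.0000·y = k_1−k_3 = -70.0000
solve first two rows → x=7.0000, y=1.0000

(7.0000, 1.0000)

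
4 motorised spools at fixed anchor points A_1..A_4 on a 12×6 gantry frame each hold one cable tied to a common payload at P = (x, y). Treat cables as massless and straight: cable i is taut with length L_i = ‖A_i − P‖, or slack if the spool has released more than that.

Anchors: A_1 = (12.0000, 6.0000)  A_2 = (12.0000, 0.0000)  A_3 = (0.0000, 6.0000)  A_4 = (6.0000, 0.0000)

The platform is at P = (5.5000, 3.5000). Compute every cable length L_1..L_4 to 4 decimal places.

cable 1: Δx=6.5000, Δy=2.5000; L_1 = √(Δx²+Δy²) = 6.9642
cable 2: Δx=6.5000, Δy=-3.5000; L_2 = √(Δx²+Δy²) = 7.3824
cable 3: Δx=-5.5000, Δy=2.5000; L_3 = √(Δx²+Δy²) = 6.0415
cable 4: Δx=0.5000, Δy=-3.5000; L_4 = √(Δx²+Δy²) = 3.5355

(6.9642, 7.3824, 6.0415, 3.5355)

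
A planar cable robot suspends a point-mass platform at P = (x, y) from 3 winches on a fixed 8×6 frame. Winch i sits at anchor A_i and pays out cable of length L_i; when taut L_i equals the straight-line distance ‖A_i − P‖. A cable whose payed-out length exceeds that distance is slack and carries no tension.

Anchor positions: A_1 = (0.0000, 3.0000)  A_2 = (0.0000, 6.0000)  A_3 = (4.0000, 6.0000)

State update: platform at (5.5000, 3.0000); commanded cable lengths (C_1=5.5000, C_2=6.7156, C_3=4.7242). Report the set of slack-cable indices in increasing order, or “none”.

cable 1: L_1 = ‖A_1−P‖ = 5.5000;  C_1 = 5.5000 → taut
cable 2: L_2 = ‖A_2−P‖ = 6.2650;  C_2 = 6.7156 → slack
cable 3: L_3 = ‖A_3−P‖ = 3.3541;  C_3 = 4.7242 → slack

2, 3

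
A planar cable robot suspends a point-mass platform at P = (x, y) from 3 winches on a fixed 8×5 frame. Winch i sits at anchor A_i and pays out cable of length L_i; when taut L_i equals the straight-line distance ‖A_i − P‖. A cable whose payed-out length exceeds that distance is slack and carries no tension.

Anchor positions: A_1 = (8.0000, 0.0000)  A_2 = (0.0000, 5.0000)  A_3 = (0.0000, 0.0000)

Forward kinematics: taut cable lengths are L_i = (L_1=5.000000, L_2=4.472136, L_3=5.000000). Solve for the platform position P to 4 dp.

(4.0000, 3.0000)

each cable: (A_i−P)·(A_i−P) = L_i²; let c_i = ‖A_i‖²−L_i²
c_1 = 64.0000+0.0000−25.0000 = 39.0000
row 1: 16.0000x − 10.0000y = 34.0000  (c_2=5.0000)
row 2: 16.0000x + 0.0000y = 64.0000  (c_3=-25.0000)
Cramer on rows 1–2 → x = 4.0000, y = 3.0000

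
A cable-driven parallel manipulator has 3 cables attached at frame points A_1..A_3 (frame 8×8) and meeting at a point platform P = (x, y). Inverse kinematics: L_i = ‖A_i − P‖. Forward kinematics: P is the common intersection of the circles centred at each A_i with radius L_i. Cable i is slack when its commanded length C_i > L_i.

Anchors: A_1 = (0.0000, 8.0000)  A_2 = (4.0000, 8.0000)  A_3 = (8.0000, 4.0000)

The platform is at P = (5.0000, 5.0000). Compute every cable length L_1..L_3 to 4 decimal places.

(5.8310, 3.1623, 3.1623)

L_1: Δ = A_1−P = (-5.0000, 3.0000) → ‖Δ‖ = √34.0000 = 5.8310
L_2: Δ = A_2−P = (-1.0000, 3.0000) → ‖Δ‖ = √10.0000 = 3.1623
L_3: Δ = A_3−P = (3.0000, -1.0000) → ‖Δ‖ = √10.0000 = 3.1623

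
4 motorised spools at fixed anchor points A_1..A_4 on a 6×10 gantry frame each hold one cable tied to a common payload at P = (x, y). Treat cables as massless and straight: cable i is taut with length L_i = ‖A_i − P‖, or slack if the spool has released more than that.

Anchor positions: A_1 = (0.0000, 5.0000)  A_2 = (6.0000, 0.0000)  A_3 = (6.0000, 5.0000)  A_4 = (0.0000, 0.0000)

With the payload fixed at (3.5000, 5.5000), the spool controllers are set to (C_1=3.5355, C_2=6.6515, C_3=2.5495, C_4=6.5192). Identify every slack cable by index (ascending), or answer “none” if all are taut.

i=1: geometric 3.5355 vs commanded 3.5355 ⇒ taut
i=2: geometric 6.0415 vs commanded 6.6515 ⇒ slack
i=3: geometric 2.5495 vs commanded 2.5495 ⇒ taut
i=4: geometric 6.5192 vs commanded 6.5192 ⇒ taut

2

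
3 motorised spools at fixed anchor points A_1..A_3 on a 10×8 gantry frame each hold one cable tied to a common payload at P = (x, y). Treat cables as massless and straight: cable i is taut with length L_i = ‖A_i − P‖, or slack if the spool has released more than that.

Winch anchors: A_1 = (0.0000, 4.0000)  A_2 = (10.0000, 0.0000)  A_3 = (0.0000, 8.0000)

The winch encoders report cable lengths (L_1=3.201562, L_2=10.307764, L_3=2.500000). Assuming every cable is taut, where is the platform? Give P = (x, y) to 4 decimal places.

(2.0000, 6.5000)

expand ‖A_i−P‖²=L_i² and subtract eq 1 (k_i ≔ ‖A_i‖²−L_i²)
k_1 = 0.0000+16.0000−10.2500 = 5.7500
eq1−eq2 → [-20.0000  8.0000]·P = 12.0000
eq1−eq3 → [0.0000  -8.0000]·P = -52.0000
2×2 solve → P = (2.0000, 6.5000)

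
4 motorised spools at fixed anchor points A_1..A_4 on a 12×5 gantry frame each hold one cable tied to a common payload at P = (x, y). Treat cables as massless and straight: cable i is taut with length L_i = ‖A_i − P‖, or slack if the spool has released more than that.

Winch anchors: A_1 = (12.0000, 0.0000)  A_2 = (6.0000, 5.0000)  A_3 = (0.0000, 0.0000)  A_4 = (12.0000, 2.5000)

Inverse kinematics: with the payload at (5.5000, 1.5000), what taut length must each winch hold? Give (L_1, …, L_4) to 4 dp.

(6.6708, 3.5355, 5.7009, 6.5765)

cable 1: Δx=6.5000, Δy=-1.5000; L_1 = √(Δx²+Δy²) = 6.6708
cable 2: Δx=0.5000, Δy=3.5000; L_2 = √(Δx²+Δy²) = 3.5355
cable 3: Δx=-5.5000, Δy=-1.5000; L_3 = √(Δx²+Δy²) = 5.7009
cable 4: Δx=6.5000, Δy=1.0000; L_4 = √(Δx²+Δy²) = 6.5765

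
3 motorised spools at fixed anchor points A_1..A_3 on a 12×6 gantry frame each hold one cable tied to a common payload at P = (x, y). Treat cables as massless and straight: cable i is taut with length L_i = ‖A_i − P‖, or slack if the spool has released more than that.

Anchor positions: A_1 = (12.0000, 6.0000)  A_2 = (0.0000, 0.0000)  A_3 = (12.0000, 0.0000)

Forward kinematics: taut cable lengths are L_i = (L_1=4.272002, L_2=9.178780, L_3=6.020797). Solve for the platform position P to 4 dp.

(8.0000, 4.5000)

circle eqns → linear via eq_j − eq_1; set q_j = A_j·A_j − L_j²
q_1 = 144.0000+36.0000−18.2500 = 161.7500
24.0000·x + 12.0000·y = q_1−q_2 = 246.0000
0.0000·x + 12.0000·y = q_1−q_3 = 54.0000
solve first two rows → x=8.0000, y=4.5000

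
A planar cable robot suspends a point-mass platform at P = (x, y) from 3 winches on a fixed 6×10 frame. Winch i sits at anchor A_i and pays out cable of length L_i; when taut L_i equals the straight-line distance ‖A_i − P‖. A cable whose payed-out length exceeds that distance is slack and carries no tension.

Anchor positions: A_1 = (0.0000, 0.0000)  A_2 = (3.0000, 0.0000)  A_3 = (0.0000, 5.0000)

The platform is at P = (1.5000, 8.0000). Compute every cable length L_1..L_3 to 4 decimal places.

cable 1: Δx=-1.5000, Δy=-8.0000; L_1 = √(Δx²+Δy²) = 8.1394
cable 2: Δx=1.5000, Δy=-8.0000; L_2 = √(Δx²+Δy²) = 8.1394
cable 3: Δx=-1.5000, Δy=-3.0000; L_3 = √(Δx²+Δy²) = 3.3541

(8.1394, 8.1394, 3.3541)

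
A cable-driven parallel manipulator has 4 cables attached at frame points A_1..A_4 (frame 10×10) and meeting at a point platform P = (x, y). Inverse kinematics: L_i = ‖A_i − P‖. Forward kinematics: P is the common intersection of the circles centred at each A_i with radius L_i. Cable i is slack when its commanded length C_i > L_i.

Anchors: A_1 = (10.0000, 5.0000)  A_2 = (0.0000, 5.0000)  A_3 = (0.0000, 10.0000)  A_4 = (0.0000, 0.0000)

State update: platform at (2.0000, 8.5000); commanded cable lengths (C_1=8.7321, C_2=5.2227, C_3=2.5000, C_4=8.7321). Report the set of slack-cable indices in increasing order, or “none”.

2

cable 1: L_1 = ‖A_1−P‖ = 8.7321;  C_1 = 8.7321 → taut
cable 2: L_2 = ‖A_2−P‖ = 4.0311;  C_2 = 5.2227 → slack
cable 3: L_3 = ‖A_3−P‖ = 2.5000;  C_3 = 2.5000 → taut
cable 4: L_4 = ‖A_4−P‖ = 8.7321;  C_4 = 8.7321 → taut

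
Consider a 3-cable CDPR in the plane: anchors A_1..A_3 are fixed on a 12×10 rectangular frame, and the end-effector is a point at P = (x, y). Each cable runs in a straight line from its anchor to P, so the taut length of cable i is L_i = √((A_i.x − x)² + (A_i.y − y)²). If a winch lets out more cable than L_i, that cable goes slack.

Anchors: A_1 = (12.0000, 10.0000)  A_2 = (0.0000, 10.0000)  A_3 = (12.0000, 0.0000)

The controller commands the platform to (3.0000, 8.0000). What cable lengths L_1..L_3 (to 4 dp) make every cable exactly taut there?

(9.2195, 3.6056, 12.0416)

L_1: Δ = A_1−P = (9.0000, 2.0000) → ‖Δ‖ = √85.0000 = 9.2195
L_2: Δ = A_2−P = (-3.0000, 2.0000) → ‖Δ‖ = √13.0000 = 3.6056
L_3: Δ = A_3−P = (9.0000, -8.0000) → ‖Δ‖ = √145.0000 = 12.0416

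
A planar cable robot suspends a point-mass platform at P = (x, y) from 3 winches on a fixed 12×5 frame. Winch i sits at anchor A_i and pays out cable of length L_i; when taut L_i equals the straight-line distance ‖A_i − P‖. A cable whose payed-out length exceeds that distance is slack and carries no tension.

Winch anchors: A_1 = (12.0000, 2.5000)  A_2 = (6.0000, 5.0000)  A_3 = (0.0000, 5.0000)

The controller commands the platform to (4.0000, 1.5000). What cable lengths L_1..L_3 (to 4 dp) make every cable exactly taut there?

(8.0623, 4.0311, 5.3151)

cable 1: Δx=8.0000, Δy=1.0000; L_1 = √(Δx²+Δy²) = 8.0623
cable 2: Δx=2.0000, Δy=3.5000; L_2 = √(Δx²+Δy²) = 4.0311
cable 3: Δx=-4.0000, Δy=3.5000; L_3 = √(Δx²+Δy²) = 5.3151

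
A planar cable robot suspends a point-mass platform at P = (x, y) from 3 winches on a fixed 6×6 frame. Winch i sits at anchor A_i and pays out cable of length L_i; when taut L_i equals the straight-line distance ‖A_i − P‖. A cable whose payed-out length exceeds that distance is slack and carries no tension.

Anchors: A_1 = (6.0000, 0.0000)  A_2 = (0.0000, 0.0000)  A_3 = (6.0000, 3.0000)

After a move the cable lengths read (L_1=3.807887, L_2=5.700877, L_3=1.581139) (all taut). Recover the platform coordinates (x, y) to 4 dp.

(4.5000, 3.5000)

each cable: (A_i−P)·(A_i−P) = L_i²; let c_i = ‖A_i‖²−L_i²
c_1 = 36.0000+0.0000−14.5000 = 21.5000
row 1: 12.0000x + 0.0000y = 54.0000  (c_2=-32.5000)
row 2: 0.0000x − 6.0000y = -21.0000  (c_3=42.5000)
Cramer on rows 1–2 → x = 4.5000, y = 3.5000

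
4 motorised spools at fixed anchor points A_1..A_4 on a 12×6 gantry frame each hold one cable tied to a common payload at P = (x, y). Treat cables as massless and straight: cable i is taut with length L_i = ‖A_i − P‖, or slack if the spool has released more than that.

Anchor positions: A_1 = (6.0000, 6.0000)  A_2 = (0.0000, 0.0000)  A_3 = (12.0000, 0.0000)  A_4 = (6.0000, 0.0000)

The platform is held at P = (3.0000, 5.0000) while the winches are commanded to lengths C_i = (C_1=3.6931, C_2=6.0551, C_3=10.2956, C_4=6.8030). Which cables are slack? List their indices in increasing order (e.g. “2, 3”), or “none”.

1, 2, 4

cable 1: √((3.0000)²+(1.0000)²)=3.1623, C_1=3.6931: slack
cable 2: √((-3.0000)²+(-5.0000)²)=5.8310, C_2=6.0551: slack
cable 3: √((9.0000)²+(-5.0000)²)=10.2956, C_3=10.2956: taut
cable 4: √((3.0000)²+(-5.0000)²)=5.8310, C_4=6.8030: slack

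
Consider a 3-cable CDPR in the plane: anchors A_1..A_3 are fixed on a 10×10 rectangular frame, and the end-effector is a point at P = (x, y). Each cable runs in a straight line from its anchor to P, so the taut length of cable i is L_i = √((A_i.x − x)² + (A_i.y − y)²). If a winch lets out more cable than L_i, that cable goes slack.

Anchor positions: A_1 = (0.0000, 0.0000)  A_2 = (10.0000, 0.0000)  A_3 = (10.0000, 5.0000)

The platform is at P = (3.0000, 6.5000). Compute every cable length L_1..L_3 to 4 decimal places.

L_1 = √((0.0000−3.0000)² + (0.0000−6.5000)²) = 7.1589
L_2 = √((10.0000−3.0000)² + (0.0000−6.5000)²) = 9.5525
L_3 = √((10.0000−3.0000)² + (5.0000−6.5000)²) = 7.1589

(7.1589, 9.5525, 7.1589)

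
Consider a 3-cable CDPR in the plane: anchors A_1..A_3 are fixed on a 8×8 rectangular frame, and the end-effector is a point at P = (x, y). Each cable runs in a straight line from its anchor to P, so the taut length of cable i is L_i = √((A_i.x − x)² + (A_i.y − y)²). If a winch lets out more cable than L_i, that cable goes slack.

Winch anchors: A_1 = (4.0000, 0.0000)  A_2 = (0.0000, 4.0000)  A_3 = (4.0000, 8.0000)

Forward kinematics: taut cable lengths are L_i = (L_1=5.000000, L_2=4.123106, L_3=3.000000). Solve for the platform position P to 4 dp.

circle eqns → linear via eq_j − eq_1; set k_j = A_j·A_j − L_j²
k_1 = 16.0000+0.0000−25.0000 = -9.0000
8.0000·x − 8.0000·y = k_1−k_2 = -8.0000
0.0000·x − 16.0000·y = k_1−k_3 = -80.0000
solve first two rows → x=4.0000, y=5.0000

(4.0000, 5.0000)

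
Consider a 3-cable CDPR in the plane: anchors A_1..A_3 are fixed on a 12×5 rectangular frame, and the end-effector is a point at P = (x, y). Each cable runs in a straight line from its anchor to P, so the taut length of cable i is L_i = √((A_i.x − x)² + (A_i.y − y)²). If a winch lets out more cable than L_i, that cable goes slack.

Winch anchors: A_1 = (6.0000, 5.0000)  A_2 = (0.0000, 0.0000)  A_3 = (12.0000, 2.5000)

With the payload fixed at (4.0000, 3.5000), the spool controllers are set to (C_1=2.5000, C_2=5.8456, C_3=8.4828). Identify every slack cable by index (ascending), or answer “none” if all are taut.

2, 3

i=1: geometric 2.5000 vs commanded 2.5000 ⇒ taut
i=2: geometric 5.3151 vs commanded 5.8456 ⇒ slack
i=3: geometric 8.0623 vs commanded 8.4828 ⇒ slack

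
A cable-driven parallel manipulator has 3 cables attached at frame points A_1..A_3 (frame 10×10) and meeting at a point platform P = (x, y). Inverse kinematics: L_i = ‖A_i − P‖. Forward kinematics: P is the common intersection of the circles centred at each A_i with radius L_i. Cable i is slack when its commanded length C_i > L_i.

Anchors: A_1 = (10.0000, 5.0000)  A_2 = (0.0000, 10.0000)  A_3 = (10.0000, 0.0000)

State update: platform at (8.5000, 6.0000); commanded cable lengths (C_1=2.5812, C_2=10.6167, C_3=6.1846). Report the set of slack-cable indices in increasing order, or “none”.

1, 2

cable 1: L_1 = ‖A_1−P‖ = 1.8028;  C_1 = 2.5812 → slack
cable 2: L_2 = ‖A_2−P‖ = 9.3941;  C_2 = 10.6167 → slack
cable 3: L_3 = ‖A_3−P‖ = 6.1847;  C_3 = 6.1846 → taut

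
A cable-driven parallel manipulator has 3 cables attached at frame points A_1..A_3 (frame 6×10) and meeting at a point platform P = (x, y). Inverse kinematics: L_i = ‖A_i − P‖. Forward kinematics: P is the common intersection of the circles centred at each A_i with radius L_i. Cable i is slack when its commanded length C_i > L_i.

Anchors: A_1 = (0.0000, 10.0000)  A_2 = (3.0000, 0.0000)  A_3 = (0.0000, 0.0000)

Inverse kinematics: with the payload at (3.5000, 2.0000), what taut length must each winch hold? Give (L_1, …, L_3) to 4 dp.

L_1: Δ = A_1−P = (-3.5000, 8.0000) → ‖Δ‖ = √76.2500 = 8.7321
L_2: Δ = A_2−P = (-0.5000, -2.0000) → ‖Δ‖ = √4.2500 = 2.0616
L_3: Δ = A_3−P = (-3.5000, -2.0000) → ‖Δ‖ = √16.2500 = 4.0311

(8.7321, 2.0616, 4.0311)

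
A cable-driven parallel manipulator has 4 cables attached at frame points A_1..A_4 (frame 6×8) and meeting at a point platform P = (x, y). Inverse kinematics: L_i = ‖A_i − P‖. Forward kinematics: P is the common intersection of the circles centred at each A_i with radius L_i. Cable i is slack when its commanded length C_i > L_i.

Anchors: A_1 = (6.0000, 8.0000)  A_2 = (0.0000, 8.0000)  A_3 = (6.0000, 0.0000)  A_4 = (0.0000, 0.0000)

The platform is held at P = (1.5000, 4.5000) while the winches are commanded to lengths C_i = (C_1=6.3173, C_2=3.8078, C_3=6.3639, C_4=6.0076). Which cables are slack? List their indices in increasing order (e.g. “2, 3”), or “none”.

cable 1: L_1 = ‖A_1−P‖ = 5.7009;  C_1 = 6.3173 → slack
cable 2: L_2 = ‖A_2−P‖ = 3.8079;  C_2 = 3.8078 → taut
cable 3: L_3 = ‖A_3−P‖ = 6.3640;  C_3 = 6.3639 → taut
cable 4: L_4 = ‖A_4−P‖ = 4.7434;  C_4 = 6.0076 → slack

1, 4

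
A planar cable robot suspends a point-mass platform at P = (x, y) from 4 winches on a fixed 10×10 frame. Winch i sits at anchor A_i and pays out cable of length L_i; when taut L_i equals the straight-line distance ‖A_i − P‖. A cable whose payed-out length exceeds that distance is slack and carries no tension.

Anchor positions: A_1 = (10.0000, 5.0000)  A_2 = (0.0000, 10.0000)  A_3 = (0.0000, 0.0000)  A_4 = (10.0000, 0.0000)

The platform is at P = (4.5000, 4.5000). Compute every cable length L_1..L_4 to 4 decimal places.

cable 1: Δx=5.5000, Δy=0.5000; L_1 = √(Δx²+Δy²) = 5.5227
cable 2: Δx=-4.5000, Δy=5.5000; L_2 = √(Δx²+Δy²) = 7.1063
cable 3: Δx=-4.5000, Δy=-4.5000; L_3 = √(Δx²+Δy²) = 6.3640
cable 4: Δx=5.5000, Δy=-4.5000; L_4 = √(Δx²+Δy²) = 7.1063

(5.5227, 7.1063, 6.3640, 7.1063)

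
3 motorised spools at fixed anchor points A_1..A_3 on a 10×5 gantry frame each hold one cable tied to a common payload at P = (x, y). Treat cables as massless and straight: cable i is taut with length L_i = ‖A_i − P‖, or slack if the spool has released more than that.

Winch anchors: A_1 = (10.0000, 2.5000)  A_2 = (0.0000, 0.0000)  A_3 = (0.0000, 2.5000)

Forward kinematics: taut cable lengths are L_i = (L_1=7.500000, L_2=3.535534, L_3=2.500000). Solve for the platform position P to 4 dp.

(2.5000, 2.5000)

circle eqns → linear via eq_j − eq_1; set q_j = A_j·A_j − L_j²
q_1 = 100.0000+6.2500−56.2500 = 50.0000
20.0000·x + 5.0000·y = q_1−q_2 = 62.5000
20.0000·x + 0.0000·y = q_1−q_3 = 50.0000
solve first two rows → x=2.5000, y=2.5000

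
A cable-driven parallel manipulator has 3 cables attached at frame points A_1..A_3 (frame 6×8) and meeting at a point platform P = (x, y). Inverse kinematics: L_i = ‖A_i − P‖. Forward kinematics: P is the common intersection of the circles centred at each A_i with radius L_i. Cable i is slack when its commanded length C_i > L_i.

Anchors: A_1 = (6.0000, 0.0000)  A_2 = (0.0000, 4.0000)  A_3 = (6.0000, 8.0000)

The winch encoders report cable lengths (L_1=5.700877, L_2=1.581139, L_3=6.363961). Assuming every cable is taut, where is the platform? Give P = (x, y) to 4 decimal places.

(1.5000, 3.5000)

each cable: (A_i−P)·(A_i−P) = L_i²; let q_i = ‖A_i‖²−L_i²
q_1 = 36.0000+0.0000−32.5000 = 3.5000
row 1: 12.0000x − 8.0000y = -10.0000  (q_2=13.5000)
row 2: 0.0000x − 16.0000y = -56.0000  (q_3=59.5000)
Cramer on rows 1–2 → x = 1.5000, y = 3.5000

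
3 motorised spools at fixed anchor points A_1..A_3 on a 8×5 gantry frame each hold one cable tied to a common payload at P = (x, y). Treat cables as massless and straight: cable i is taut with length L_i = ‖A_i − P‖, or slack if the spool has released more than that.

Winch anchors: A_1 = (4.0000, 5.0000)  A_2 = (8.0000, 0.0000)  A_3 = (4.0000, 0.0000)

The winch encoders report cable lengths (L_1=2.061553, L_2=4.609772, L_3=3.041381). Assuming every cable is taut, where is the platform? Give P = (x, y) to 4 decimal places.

(4.5000, 3.0000)

expand ‖A_i−P‖²=L_i² and subtract eq 1 (c_i ≔ ‖A_i‖²−L_i²)
c_1 = 16.0000+25.0000−4.2500 = 36.7500
eq1−eq2 → [-8.0000  10.0000]·P = -6.0000
eq1−eq3 → [0.0000  10.0000]·P = 30.0000
2×2 solve → P = (4.5000, 3.0000)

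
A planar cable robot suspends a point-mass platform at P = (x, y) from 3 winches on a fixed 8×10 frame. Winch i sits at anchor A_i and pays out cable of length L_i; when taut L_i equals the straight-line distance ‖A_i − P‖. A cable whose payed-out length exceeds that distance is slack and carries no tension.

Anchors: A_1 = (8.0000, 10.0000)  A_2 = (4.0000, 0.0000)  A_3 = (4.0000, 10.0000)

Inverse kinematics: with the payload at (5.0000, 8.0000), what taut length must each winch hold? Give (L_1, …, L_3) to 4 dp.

(3.6056, 8.0623, 2.2361)

L_1: Δ = A_1−P = (3.0000, 2.0000) → ‖Δ‖ = √13.0000 = 3.6056
L_2: Δ = A_2−P = (-1.0000, -8.0000) → ‖Δ‖ = √65.0000 = 8.0623
L_3: Δ = A_3−P = (-1.0000, 2.0000) → ‖Δ‖ = √5.0000 = 2.2361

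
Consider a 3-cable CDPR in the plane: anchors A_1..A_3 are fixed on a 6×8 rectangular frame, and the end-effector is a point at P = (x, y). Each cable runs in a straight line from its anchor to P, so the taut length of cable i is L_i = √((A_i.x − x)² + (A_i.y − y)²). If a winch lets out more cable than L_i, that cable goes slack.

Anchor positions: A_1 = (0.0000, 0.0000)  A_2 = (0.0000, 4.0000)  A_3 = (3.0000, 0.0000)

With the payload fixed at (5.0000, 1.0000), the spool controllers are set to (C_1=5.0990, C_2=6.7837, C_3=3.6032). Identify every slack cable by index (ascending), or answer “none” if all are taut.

2, 3

i=1: geometric 5.0990 vs commanded 5.0990 ⇒ taut
i=2: geometric 5.8310 vs commanded 6.7837 ⇒ slack
i=3: geometric 2.2361 vs commanded 3.6032 ⇒ slack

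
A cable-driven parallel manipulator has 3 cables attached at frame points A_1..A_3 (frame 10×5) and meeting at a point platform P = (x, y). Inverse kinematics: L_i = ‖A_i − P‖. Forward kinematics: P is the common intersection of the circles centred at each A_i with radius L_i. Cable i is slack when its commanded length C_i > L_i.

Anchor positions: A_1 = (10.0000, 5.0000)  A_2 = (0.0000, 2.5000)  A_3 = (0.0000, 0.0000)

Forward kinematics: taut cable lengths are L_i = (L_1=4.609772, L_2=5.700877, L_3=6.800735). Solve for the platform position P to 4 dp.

expand ‖A_i−P‖²=L_i² and subtract eq 1 (k_i ≔ ‖A_i‖²−L_i²)
k_1 = 100.0000+25.0000−21.2500 = 103.7500
eq1−eq2 → [20.0000  5.0000]·P = 130.0000
eq1−eq3 → [20.0000  10.0000]·P = 150.0000
2×2 solve → P = (5.5000, 4.0000)

(5.5000, 4.0000)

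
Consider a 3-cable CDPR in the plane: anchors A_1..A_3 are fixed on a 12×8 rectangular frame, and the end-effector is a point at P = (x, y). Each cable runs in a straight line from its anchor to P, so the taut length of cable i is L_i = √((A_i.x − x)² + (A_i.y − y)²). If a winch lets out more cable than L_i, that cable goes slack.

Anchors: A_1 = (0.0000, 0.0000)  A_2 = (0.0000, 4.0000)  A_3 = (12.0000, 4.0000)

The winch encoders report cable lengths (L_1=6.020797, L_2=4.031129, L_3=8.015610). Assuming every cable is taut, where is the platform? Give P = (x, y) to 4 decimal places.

(4.0000, 4.5000)

expand ‖A_i−P‖²=L_i² and subtract eq 1 (q_i ≔ ‖A_i‖²−L_i²)
q_1 = 0.0000+0.0000−36.2500 = -36.2500
eq1−eq2 → [0.0000  -8.0000]·P = -36.0000
eq1−eq3 → [-24.0000  -8.0000]·P = -132.0000
2×2 solve → P = (4.0000, 4.5000)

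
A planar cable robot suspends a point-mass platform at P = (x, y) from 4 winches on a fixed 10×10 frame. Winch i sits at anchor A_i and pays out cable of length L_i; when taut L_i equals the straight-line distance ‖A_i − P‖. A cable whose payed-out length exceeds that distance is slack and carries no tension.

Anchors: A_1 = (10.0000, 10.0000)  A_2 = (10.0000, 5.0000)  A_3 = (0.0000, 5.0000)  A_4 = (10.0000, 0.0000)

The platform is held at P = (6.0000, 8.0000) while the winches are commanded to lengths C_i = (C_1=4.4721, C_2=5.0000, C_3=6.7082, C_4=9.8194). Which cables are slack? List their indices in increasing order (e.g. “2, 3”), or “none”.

4

i=1: geometric 4.4721 vs commanded 4.4721 ⇒ taut
i=2: geometric 5.0000 vs commanded 5.0000 ⇒ taut
i=3: geometric 6.7082 vs commanded 6.7082 ⇒ taut
i=4: geometric 8.9443 vs commanded 9.8194 ⇒ slack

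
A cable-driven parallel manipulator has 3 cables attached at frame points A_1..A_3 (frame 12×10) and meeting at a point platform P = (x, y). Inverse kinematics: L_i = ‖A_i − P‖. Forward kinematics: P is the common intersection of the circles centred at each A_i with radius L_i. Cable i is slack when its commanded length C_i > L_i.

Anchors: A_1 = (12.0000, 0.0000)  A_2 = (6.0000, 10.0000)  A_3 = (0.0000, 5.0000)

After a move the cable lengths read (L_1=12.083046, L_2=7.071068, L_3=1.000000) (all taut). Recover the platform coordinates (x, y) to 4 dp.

(1.0000, 5.0000)

each cable: (A_i−P)·(A_i−P) = L_i²; let q_i = ‖A_i‖²−L_i²
q_1 = 144.0000+0.0000−146.0000 = -2.0000
row 1: 12.0000x − 20.0000y = -88.0000  (q_2=86.0000)
row 2: 24.0000x − 10.0000y = -26.0000  (q_3=24.0000)
Cramer on rows 1–2 → x = 1.0000, y = 5.0000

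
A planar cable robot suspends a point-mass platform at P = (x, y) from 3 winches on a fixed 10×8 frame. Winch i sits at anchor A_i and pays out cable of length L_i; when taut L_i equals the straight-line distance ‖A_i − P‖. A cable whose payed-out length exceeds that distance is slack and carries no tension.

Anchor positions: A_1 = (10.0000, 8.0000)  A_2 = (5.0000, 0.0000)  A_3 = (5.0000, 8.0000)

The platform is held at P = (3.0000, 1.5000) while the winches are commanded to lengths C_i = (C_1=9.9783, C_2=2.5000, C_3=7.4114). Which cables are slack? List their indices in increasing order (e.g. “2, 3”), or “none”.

i=1: geometric 9.5525 vs commanded 9.9783 ⇒ slack
i=2: geometric 2.5000 vs commanded 2.5000 ⇒ taut
i=3: geometric 6.8007 vs commanded 7.4114 ⇒ slack

1, 3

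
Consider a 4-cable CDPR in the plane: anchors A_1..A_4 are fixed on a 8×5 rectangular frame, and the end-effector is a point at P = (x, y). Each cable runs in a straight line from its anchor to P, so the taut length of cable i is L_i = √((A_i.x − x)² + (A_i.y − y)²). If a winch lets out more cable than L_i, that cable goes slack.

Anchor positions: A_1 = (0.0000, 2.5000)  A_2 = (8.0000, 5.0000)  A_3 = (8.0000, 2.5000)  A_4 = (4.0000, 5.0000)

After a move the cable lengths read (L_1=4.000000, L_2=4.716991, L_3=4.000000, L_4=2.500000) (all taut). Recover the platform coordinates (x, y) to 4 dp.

(4.0000, 2.5000)

expand ‖A_i−P‖²=L_i² and subtract eq 1 (c_i ≔ ‖A_i‖²−L_i²)
c_1 = 0.0000+6.2500−16.0000 = -9.7500
eq1−eq2 → [-16.0000  -5.0000]·P = -76.5000
eq1−eq3 → [-16.0000  0.0000]·P = -64.0000
eq1−eq4 → [-8.0000  -5.0000]·P = -44.5000
2×2 solve → P = (4.0000, 2.5000)
check cable 4: ‖A_4−P‖² = 6.2500 ≈ L_4² = 6.2500 ✓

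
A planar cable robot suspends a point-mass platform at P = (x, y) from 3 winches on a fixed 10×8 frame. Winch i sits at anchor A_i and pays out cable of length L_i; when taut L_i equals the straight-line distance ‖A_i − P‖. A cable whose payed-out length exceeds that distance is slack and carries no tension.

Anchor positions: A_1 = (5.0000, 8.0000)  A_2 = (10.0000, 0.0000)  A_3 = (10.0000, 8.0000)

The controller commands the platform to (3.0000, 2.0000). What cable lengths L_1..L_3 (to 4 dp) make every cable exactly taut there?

(6.3246, 7.2801, 9.2195)

cable 1: Δx=2.0000, Δy=6.0000; L_1 = √(Δx²+Δy²) = 6.3246
cable 2: Δx=7.0000, Δy=-2.0000; L_2 = √(Δx²+Δy²) = 7.2801
cable 3: Δx=7.0000, Δy=6.0000; L_3 = √(Δx²+Δy²) = 9.2195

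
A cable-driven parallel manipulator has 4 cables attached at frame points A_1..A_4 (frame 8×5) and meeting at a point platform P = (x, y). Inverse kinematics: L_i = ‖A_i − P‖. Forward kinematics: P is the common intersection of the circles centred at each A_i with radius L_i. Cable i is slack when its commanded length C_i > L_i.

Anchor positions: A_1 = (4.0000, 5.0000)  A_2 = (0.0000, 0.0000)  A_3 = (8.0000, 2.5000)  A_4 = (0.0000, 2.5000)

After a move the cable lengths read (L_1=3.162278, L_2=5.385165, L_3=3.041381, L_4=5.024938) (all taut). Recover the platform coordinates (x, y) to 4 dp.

(5.0000, 2.0000)

each cable: (A_i−P)·(A_i−P) = L_i²; let q_i = ‖A_i‖²−L_i²
q_1 = 16.0000+25.0000−10.0000 = 31.0000
row 1: 8.0000x + 10.0000y = 60.0000  (q_2=-29.0000)
row 2: -8.0000x + 5.0000y = -30.0000  (q_3=61.0000)
row 3: 8.0000x + 5.0000y = 50.0000  (q_4=-19.0000)
Cramer on rows 1–2 → x = 5.0000, y = 2.0000
check cable 4: ‖A_4−P‖² = 25.2500 ≈ L_4² = 25.2500 ✓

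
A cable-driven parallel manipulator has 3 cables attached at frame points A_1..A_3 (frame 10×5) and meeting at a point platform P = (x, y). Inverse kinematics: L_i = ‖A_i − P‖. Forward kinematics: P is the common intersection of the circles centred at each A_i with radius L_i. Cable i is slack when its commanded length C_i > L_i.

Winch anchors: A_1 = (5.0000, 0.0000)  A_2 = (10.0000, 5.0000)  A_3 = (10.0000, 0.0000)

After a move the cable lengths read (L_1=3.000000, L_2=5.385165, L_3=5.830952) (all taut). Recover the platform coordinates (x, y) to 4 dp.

(5.0000, 3.0000)

circle eqns → linear via eq_j − eq_1; set q_j = A_j·A_j − L_j²
q_1 = 25.0000+0.0000−9.0000 = 16.0000
-10.0000·x − 10.0000·y = q_1−q_2 = -80.0000
-10.0000·x + 0.0000·y = q_1−q_3 = -50.0000
solve first two rows → x=5.0000, y=3.0000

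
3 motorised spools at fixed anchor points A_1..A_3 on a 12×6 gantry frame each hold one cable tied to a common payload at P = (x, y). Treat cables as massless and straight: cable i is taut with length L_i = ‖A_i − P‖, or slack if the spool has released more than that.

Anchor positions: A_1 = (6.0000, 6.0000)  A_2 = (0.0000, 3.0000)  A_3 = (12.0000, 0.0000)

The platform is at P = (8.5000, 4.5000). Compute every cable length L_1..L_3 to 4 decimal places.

(2.9155, 8.6313, 5.7009)

L_1: Δ = A_1−P = (-2.5000, 1.5000) → ‖Δ‖ = √8.5000 = 2.9155
L_2: Δ = A_2−P = (-8.5000, -1.5000) → ‖Δ‖ = √74.5000 = 8.6313
L_3: Δ = A_3−P = (3.5000, -4.5000) → ‖Δ‖ = √32.5000 = 5.7009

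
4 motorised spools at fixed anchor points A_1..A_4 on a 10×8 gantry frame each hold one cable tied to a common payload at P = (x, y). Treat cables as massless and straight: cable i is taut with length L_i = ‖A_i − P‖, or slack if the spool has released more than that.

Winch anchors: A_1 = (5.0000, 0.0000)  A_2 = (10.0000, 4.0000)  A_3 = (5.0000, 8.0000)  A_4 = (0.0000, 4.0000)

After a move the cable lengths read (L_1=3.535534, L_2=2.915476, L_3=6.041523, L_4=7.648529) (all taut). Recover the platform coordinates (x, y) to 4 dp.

(7.5000, 2.5000)

circle eqns → linear via eq_j − eq_1; set q_j = A_j·A_j − L_j²
q_1 = 25.0000+0.0000−12.5000 = 12.5000
-10.0000·x − 8.0000·y = q_1−q_2 = -95.0000
0.0000·x − 16.0000·y = q_1−q_3 = -40.0000
10.0000·x − 8.0000·y = q_1−q_4 = 55.0000
solve first two rows → x=7.5000, y=2.5000
check cable 4: ‖A_4−P‖² = 58.5000 ≈ L_4² = 58.5000 ✓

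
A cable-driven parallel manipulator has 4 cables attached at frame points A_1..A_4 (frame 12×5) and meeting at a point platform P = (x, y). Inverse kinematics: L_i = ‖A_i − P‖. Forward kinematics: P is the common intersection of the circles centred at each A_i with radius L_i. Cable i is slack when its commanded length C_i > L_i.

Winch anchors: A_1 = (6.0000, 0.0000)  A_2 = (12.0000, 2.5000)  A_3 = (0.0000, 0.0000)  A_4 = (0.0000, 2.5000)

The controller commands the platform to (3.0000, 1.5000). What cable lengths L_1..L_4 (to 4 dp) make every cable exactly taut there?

cable 1: Δx=3.0000, Δy=-1.5000; L_1 = √(Δx²+Δy²) = 3.3541
cable 2: Δx=9.0000, Δy=1.0000; L_2 = √(Δx²+Δy²) = 9.0554
cable 3: Δx=-3.0000, Δy=-1.5000; L_3 = √(Δx²+Δy²) = 3.3541
cable 4: Δx=-3.0000, Δy=1.0000; L_4 = √(Δx²+Δy²) = 3.1623

(3.3541, 9.0554, 3.3541, 3.1623)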